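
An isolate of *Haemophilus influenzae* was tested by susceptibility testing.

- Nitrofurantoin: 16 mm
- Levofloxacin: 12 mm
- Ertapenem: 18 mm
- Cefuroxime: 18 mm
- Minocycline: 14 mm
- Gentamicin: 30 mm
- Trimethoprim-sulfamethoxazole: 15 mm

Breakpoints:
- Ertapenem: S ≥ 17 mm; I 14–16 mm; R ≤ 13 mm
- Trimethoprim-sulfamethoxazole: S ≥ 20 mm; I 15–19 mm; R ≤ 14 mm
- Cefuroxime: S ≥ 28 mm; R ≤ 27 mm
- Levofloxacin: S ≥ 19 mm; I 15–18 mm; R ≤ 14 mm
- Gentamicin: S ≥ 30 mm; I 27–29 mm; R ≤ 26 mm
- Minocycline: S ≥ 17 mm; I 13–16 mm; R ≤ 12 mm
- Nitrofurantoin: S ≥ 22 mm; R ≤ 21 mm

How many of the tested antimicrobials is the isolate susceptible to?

Nitrofurantoin: 16 mm is ≤ 21 mm — Resistant
Levofloxacin 12 mm: ≤ 14 mm ⇒ R
Ertapenem (18 mm) ≥ 17 mm ⇒ S
Cefuroxime (18 mm) ≤ 27 mm — resistant
Minocycline 14 mm: in 13–16 mm ⇒ intermediate
Gentamicin (30 mm) ≥ 30 mm ⇒ S
Trimethoprim-sulfamethoxazole: 15 mm is in 15–19 mm ⇒ Intermediate
Susceptible: 2

2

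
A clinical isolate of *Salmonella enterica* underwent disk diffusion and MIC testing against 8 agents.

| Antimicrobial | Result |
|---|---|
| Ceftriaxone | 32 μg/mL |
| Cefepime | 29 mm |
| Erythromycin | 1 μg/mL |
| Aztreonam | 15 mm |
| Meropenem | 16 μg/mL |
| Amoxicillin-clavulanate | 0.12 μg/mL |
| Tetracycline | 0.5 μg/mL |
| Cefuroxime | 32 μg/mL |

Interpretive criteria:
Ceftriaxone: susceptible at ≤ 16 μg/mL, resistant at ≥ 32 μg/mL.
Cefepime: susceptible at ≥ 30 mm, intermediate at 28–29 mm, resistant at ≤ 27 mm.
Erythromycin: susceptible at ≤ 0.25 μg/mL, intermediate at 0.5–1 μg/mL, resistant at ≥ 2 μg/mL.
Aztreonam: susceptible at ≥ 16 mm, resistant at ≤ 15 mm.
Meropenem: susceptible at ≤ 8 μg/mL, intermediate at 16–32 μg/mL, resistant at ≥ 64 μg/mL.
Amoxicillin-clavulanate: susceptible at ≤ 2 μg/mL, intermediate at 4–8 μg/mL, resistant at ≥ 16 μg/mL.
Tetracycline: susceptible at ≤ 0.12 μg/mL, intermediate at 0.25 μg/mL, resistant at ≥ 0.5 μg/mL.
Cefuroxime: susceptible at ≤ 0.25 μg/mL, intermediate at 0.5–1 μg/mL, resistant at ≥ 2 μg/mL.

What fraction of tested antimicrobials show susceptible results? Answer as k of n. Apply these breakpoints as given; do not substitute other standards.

1 of 8

Ceftriaxone (32 μg/mL) ≥ 32 μg/mL → resistant
Cefepime: 29 mm is in 28–29 mm — I
Erythromycin (1 μg/mL) in 0.5–1 μg/mL ⇒ I
Aztreonam 15 mm: ≤ 15 mm ⇒ Resistant
Meropenem (16 μg/mL) in 16–32 μg/mL → I
Amoxicillin-clavulanate: 0.12 μg/mL is ≤ 2 μg/mL ⇒ S
Tetracycline: 0.5 μg/mL is ≥ 0.5 μg/mL → resistant
Cefuroxime: 32 μg/mL is ≥ 2 μg/mL — Resistant
Susceptible: 1/8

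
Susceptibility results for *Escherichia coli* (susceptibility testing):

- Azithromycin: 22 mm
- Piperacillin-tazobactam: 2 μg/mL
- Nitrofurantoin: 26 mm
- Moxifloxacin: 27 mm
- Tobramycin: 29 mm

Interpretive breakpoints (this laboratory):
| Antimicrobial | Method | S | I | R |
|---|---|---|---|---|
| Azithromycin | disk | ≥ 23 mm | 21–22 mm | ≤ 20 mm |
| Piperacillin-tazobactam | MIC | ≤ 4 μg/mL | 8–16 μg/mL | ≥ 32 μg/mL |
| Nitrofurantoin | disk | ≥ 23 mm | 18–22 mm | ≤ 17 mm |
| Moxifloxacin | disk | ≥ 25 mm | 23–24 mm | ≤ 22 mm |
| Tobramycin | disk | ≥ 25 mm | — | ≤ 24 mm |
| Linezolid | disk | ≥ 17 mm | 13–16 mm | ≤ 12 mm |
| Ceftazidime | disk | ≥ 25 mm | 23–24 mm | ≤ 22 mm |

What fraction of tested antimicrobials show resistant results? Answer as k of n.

0 of 5

Azithromycin 22 mm: in 21–22 mm → Intermediate
Piperacillin-tazobactam: 2 μg/mL is ≤ 4 μg/mL ⇒ Susceptible
Nitrofurantoin 26 mm: ≥ 23 mm ⇒ Susceptible
Moxifloxacin (27 mm) ≥ 25 mm — S
Tobramycin (29 mm) ≥ 25 mm — S
Resistant: 0/5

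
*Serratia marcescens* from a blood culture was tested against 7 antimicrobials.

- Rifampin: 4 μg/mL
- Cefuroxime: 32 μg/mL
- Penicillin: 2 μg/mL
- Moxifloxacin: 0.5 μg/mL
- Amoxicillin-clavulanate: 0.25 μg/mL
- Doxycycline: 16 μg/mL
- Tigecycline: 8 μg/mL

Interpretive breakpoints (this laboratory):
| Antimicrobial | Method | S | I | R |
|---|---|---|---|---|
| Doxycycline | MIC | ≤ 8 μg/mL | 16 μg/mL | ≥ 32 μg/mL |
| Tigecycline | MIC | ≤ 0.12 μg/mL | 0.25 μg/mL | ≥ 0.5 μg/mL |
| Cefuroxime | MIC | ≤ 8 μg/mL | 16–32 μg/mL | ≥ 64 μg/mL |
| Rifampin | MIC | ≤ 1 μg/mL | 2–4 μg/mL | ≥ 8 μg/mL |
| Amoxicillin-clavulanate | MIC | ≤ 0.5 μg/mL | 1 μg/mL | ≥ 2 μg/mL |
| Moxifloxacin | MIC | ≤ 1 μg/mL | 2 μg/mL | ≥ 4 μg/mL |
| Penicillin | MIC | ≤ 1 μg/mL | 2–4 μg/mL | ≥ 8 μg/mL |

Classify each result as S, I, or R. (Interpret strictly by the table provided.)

Rifampin 4 μg/mL: in 2–4 μg/mL → intermediate
Cefuroxime (32 μg/mL) in 16–32 μg/mL ⇒ I
Penicillin: 2 μg/mL is in 2–4 μg/mL ⇒ I
Moxifloxacin: 0.5 μg/mL is ≤ 1 μg/mL → S
Amoxicillin-clavulanate (0.25 μg/mL) ≤ 0.5 μg/mL → S
Doxycycline: 16 μg/mL is = 16 μg/mL — I
Tigecycline (8 μg/mL) ≥ 0.5 μg/mL — R

I, I, I, S, S, I, R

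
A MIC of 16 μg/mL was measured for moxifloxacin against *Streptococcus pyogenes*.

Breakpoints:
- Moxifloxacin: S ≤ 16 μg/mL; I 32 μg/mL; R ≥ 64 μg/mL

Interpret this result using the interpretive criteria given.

S

Moxifloxacin 16 μg/mL: ≤ 16 μg/mL → S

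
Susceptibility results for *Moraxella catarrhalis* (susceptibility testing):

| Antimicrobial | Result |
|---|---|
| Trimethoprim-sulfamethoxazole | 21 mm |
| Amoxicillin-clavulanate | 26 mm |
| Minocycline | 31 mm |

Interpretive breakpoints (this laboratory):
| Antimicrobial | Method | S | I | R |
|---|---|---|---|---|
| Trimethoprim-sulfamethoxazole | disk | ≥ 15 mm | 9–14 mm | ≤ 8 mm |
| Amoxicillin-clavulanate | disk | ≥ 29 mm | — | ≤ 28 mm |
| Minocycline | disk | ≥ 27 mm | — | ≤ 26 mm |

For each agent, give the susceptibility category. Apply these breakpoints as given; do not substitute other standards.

Trimethoprim-sulfamethoxazole: 21 mm is ≥ 15 mm → Susceptible
Amoxicillin-clavulanate 26 mm: ≤ 28 mm → resistant
Minocycline 31 mm: ≥ 27 mm → Susceptible

S, R, S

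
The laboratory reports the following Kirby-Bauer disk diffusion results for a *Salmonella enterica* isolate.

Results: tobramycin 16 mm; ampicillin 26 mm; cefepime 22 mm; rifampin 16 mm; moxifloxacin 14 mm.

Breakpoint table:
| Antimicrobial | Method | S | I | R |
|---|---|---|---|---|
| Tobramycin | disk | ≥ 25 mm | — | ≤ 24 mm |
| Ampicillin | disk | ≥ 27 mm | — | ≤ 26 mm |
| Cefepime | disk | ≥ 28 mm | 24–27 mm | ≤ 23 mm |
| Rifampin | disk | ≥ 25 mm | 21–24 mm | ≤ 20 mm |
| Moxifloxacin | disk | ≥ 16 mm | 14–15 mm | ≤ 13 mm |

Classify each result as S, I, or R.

Tobramycin (16 mm) ≤ 24 mm → resistant
Ampicillin (26 mm) ≤ 26 mm ⇒ Resistant
Cefepime (22 mm) ≤ 23 mm — Resistant
Rifampin: 16 mm is ≤ 20 mm — resistant
Moxifloxacin (14 mm) in 14–15 mm — Intermediate

R, R, R, R, I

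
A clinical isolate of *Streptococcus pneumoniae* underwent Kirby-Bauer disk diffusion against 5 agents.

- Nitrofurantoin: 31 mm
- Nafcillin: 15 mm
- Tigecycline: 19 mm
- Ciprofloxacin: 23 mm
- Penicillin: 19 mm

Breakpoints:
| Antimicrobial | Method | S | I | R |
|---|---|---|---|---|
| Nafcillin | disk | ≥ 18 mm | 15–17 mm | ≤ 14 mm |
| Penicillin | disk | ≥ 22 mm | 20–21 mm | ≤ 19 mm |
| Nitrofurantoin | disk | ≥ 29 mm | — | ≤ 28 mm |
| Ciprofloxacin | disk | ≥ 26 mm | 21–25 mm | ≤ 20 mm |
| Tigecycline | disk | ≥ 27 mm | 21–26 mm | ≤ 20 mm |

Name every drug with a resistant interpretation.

tigecycline, penicillin

Nitrofurantoin 31 mm: ≥ 29 mm → susceptible
Nafcillin 15 mm: in 15–17 mm → Intermediate
Tigecycline: 19 mm is ≤ 20 mm — R
Ciprofloxacin 23 mm: in 21–25 mm → I
Penicillin (19 mm) ≤ 19 mm ⇒ Resistant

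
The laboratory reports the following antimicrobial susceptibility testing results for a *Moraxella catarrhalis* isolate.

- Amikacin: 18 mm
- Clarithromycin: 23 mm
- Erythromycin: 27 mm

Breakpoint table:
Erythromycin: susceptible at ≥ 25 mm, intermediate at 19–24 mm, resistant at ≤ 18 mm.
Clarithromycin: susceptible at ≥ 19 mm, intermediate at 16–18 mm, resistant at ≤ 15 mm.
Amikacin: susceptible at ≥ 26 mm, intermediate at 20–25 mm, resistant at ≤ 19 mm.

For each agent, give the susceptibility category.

R, S, S

Amikacin (18 mm) ≤ 19 mm — Resistant
Clarithromycin (23 mm) ≥ 19 mm — S
Erythromycin (27 mm) ≥ 25 mm ⇒ S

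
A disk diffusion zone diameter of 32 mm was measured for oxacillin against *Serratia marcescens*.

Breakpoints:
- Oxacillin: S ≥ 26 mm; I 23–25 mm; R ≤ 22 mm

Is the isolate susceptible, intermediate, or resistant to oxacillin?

S

Oxacillin 32 mm: ≥ 26 mm — S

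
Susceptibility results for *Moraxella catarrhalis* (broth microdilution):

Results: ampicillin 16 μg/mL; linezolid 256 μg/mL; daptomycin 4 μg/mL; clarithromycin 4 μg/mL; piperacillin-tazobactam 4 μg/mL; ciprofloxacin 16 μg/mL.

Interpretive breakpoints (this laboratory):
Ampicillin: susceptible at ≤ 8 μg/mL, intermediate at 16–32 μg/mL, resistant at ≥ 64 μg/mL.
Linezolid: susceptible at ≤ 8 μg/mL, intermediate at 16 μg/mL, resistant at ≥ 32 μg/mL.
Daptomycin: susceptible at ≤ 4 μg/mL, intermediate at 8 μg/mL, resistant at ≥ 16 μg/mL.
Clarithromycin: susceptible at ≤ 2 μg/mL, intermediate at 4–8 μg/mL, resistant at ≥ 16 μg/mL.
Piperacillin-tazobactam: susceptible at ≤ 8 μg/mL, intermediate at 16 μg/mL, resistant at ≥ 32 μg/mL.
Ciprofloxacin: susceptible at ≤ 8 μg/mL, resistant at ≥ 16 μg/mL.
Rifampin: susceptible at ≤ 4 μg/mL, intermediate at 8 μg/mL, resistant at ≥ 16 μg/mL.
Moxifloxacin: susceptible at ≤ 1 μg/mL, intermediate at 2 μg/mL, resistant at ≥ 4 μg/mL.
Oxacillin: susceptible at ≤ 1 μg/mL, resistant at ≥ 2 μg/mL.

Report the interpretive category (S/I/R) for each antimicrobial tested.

Ampicillin: 16 μg/mL is in 16–32 μg/mL — intermediate
Linezolid 256 μg/mL: ≥ 32 μg/mL ⇒ Resistant
Daptomycin: 4 μg/mL is ≤ 4 μg/mL → susceptible
Clarithromycin 4 μg/mL: in 4–8 μg/mL → I
Piperacillin-tazobactam 4 μg/mL: ≤ 8 μg/mL — S
Ciprofloxacin: 16 μg/mL is ≥ 16 μg/mL → R

I, R, S, I, S, R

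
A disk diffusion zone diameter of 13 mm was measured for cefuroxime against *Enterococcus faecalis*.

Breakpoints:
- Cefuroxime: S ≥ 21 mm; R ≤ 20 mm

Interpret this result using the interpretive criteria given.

Resistant

Cefuroxime (13 mm) ≤ 20 mm ⇒ resistant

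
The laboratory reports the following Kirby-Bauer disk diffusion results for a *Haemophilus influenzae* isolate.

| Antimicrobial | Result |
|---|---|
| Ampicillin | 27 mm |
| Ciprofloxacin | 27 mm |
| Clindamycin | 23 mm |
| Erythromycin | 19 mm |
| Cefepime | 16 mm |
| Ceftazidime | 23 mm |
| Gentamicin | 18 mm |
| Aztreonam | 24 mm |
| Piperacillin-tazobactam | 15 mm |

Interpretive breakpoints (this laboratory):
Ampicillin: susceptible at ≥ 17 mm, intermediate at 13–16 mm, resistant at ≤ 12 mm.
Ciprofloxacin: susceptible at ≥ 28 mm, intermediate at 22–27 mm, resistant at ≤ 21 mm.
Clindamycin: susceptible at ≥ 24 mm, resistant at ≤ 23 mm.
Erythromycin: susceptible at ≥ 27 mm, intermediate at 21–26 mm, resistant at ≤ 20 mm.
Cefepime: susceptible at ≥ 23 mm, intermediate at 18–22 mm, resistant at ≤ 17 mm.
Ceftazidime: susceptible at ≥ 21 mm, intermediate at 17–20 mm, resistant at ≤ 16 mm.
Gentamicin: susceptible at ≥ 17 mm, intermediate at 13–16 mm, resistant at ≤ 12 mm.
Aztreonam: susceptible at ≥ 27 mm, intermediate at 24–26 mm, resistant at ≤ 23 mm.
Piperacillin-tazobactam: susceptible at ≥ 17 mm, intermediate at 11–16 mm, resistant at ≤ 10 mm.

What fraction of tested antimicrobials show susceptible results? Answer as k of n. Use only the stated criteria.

Ampicillin (27 mm) ≥ 17 mm — Susceptible
Ciprofloxacin: 27 mm is in 22–27 mm → Intermediate
Clindamycin: 23 mm is ≤ 23 mm → resistant
Erythromycin: 19 mm is ≤ 20 mm — resistant
Cefepime: 16 mm is ≤ 17 mm → resistant
Ceftazidime 23 mm: ≥ 21 mm ⇒ susceptible
Gentamicin (18 mm) ≥ 17 mm → Susceptible
Aztreonam: 24 mm is in 24–26 mm → Intermediate
Piperacillin-tazobactam: 15 mm is in 11–16 mm ⇒ I
Susceptible: 3/9

3 of 9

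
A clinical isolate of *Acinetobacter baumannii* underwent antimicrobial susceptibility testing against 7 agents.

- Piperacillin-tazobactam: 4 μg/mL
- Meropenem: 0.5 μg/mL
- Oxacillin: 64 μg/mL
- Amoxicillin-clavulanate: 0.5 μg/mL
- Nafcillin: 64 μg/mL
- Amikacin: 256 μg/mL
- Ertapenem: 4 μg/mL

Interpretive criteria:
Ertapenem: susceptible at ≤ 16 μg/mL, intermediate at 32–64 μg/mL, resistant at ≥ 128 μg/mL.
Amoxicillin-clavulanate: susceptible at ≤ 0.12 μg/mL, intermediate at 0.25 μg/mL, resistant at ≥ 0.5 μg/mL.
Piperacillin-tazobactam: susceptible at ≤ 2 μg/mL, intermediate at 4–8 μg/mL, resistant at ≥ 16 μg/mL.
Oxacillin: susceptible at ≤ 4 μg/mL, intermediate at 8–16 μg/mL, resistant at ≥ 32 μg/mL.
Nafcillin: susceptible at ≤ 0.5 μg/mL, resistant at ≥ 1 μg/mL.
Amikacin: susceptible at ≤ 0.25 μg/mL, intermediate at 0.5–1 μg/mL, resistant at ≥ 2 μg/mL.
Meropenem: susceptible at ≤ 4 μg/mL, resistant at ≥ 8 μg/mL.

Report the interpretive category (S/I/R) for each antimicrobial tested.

Piperacillin-tazobactam: 4 μg/mL is in 4–8 μg/mL ⇒ I
Meropenem (0.5 μg/mL) ≤ 4 μg/mL ⇒ susceptible
Oxacillin (64 μg/mL) ≥ 32 μg/mL → Resistant
Amoxicillin-clavulanate (0.5 μg/mL) ≥ 0.5 μg/mL ⇒ Resistant
Nafcillin 64 μg/mL: ≥ 1 μg/mL ⇒ resistant
Amikacin (256 μg/mL) ≥ 2 μg/mL — resistant
Ertapenem: 4 μg/mL is ≤ 16 μg/mL ⇒ susceptible

I, S, R, R, R, R, S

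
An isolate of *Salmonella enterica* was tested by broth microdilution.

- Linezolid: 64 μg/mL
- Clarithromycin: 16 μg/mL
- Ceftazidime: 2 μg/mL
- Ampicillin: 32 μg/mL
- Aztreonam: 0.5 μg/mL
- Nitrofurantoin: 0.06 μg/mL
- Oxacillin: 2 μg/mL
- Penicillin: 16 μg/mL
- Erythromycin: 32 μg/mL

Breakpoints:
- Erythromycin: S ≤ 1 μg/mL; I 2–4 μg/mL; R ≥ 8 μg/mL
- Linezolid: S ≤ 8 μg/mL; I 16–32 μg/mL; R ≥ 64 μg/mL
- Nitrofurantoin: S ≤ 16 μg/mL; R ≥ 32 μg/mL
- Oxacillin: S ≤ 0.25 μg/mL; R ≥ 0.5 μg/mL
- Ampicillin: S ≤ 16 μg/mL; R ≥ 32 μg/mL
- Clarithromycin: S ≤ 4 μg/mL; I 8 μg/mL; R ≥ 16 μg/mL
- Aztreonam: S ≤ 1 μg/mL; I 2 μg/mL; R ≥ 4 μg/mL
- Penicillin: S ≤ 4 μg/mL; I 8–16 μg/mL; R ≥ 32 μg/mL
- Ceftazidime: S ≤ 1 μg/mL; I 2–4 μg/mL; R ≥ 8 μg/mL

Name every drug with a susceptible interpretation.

Linezolid (64 μg/mL) ≥ 64 μg/mL — Resistant
Clarithromycin 16 μg/mL: ≥ 16 μg/mL ⇒ Resistant
Ceftazidime 2 μg/mL: in 2–4 μg/mL → I
Ampicillin (32 μg/mL) ≥ 32 μg/mL ⇒ R
Aztreonam 0.5 μg/mL: ≤ 1 μg/mL → susceptible
Nitrofurantoin (0.06 μg/mL) ≤ 16 μg/mL → S
Oxacillin 2 μg/mL: ≥ 0.5 μg/mL ⇒ resistant
Penicillin: 16 μg/mL is in 8–16 μg/mL → I
Erythromycin: 32 μg/mL is ≥ 8 μg/mL — resistant

aztreonam, nitrofurantoin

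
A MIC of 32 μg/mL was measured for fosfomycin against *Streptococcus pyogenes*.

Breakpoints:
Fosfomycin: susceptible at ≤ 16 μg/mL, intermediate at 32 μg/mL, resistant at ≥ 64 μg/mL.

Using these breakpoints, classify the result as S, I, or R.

Fosfomycin (32 μg/mL) = 32 μg/mL ⇒ Intermediate

Intermediate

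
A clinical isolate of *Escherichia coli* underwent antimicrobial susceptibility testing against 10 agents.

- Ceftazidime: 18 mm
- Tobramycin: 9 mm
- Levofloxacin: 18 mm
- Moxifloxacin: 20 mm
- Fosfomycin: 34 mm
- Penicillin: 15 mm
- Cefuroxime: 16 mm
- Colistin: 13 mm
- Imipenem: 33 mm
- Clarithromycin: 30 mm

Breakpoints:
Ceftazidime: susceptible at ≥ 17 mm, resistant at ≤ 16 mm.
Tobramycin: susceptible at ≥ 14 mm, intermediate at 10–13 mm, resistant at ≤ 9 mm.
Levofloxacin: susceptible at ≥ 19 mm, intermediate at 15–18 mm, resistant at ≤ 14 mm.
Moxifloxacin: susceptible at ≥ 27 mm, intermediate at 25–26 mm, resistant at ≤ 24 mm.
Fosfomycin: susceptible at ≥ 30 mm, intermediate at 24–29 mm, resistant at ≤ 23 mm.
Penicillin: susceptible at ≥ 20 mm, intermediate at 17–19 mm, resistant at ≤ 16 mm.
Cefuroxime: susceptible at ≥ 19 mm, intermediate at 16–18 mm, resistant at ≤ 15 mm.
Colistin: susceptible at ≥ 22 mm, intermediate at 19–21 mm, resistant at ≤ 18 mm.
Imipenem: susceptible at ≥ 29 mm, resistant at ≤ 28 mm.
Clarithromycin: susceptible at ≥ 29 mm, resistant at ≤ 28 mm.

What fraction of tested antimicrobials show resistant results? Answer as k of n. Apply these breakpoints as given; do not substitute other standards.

4 of 10

Ceftazidime: 18 mm is ≥ 17 mm — Susceptible
Tobramycin: 9 mm is ≤ 9 mm — resistant
Levofloxacin (18 mm) in 15–18 mm → intermediate
Moxifloxacin: 20 mm is ≤ 24 mm → Resistant
Fosfomycin (34 mm) ≥ 30 mm ⇒ Susceptible
Penicillin: 15 mm is ≤ 16 mm — resistant
Cefuroxime 16 mm: in 16–18 mm → Intermediate
Colistin (13 mm) ≤ 18 mm — R
Imipenem 33 mm: ≥ 29 mm → susceptible
Clarithromycin: 30 mm is ≥ 29 mm → Susceptible
Resistant: 4/10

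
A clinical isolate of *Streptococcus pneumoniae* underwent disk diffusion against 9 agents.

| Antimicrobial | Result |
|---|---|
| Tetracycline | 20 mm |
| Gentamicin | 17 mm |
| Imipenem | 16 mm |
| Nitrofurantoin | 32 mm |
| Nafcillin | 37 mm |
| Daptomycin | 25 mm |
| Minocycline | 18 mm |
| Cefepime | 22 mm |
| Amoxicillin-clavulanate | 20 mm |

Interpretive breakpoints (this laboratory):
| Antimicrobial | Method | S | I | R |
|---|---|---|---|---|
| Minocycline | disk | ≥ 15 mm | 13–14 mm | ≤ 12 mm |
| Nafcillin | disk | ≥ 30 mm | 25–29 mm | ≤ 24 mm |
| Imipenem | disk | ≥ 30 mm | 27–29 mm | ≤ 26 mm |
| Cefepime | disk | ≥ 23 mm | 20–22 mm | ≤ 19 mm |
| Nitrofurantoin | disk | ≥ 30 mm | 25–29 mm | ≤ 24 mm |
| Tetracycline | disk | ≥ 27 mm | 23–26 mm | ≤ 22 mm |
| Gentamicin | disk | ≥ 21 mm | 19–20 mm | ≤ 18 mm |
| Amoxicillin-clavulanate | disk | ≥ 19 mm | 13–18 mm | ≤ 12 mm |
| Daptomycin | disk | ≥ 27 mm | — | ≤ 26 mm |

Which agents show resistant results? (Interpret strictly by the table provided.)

tetracycline, gentamicin, imipenem, daptomycin

Tetracycline 20 mm: ≤ 22 mm — R
Gentamicin (17 mm) ≤ 18 mm → R
Imipenem 16 mm: ≤ 26 mm → Resistant
Nitrofurantoin 32 mm: ≥ 30 mm — S
Nafcillin (37 mm) ≥ 30 mm — susceptible
Daptomycin 25 mm: ≤ 26 mm ⇒ R
Minocycline: 18 mm is ≥ 15 mm → susceptible
Cefepime (22 mm) in 20–22 mm — Intermediate
Amoxicillin-clavulanate: 20 mm is ≥ 19 mm ⇒ susceptible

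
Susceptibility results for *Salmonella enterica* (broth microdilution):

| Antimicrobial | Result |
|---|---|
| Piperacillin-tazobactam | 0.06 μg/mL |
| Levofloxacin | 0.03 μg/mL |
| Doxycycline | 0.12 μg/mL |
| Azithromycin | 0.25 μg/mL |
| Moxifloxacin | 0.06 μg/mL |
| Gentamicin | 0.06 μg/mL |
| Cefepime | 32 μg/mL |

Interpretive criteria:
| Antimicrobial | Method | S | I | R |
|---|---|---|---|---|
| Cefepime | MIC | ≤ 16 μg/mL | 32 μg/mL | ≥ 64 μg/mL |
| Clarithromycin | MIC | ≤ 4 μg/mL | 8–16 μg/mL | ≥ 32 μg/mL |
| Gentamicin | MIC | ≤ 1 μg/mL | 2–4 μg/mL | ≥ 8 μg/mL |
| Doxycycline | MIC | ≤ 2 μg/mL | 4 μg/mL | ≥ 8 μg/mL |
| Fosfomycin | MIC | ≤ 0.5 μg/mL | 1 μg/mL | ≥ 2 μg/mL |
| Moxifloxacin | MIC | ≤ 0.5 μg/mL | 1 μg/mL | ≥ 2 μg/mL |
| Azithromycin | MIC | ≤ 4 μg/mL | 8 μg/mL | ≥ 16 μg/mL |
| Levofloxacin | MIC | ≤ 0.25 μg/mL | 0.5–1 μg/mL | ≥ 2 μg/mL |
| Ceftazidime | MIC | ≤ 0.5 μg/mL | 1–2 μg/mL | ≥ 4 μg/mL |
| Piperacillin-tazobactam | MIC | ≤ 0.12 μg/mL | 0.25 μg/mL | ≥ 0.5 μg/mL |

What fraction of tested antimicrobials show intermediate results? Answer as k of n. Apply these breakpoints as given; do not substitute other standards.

Piperacillin-tazobactam 0.06 μg/mL: ≤ 0.12 μg/mL ⇒ Susceptible
Levofloxacin 0.03 μg/mL: ≤ 0.25 μg/mL → susceptible
Doxycycline: 0.12 μg/mL is ≤ 2 μg/mL ⇒ S
Azithromycin 0.25 μg/mL: ≤ 4 μg/mL → susceptible
Moxifloxacin (0.06 μg/mL) ≤ 0.5 μg/mL → Susceptible
Gentamicin: 0.06 μg/mL is ≤ 1 μg/mL → S
Cefepime (32 μg/mL) = 32 μg/mL ⇒ Intermediate
Intermediate: 1/7

1 of 7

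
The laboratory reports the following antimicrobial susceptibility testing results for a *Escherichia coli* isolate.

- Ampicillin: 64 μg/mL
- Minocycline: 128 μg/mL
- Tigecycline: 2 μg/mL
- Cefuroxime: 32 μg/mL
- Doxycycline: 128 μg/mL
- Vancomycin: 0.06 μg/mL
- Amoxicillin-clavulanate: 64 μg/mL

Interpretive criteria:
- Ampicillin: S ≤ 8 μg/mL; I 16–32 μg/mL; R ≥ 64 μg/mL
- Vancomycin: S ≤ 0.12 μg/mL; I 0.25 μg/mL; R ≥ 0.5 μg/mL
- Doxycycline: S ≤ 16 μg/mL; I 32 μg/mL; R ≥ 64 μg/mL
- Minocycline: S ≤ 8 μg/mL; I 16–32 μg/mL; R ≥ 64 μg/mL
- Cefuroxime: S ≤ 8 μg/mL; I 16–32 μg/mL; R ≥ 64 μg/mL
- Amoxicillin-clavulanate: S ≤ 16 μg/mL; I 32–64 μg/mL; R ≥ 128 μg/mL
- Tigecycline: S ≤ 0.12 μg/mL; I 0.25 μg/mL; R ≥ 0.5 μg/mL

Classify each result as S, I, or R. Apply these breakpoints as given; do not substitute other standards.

R, R, R, I, R, S, I

Ampicillin (64 μg/mL) ≥ 64 μg/mL → Resistant
Minocycline 128 μg/mL: ≥ 64 μg/mL → resistant
Tigecycline: 2 μg/mL is ≥ 0.5 μg/mL — R
Cefuroxime 32 μg/mL: in 16–32 μg/mL ⇒ intermediate
Doxycycline 128 μg/mL: ≥ 64 μg/mL ⇒ R
Vancomycin 0.06 μg/mL: ≤ 0.12 μg/mL — S
Amoxicillin-clavulanate: 64 μg/mL is in 32–64 μg/mL → Intermediate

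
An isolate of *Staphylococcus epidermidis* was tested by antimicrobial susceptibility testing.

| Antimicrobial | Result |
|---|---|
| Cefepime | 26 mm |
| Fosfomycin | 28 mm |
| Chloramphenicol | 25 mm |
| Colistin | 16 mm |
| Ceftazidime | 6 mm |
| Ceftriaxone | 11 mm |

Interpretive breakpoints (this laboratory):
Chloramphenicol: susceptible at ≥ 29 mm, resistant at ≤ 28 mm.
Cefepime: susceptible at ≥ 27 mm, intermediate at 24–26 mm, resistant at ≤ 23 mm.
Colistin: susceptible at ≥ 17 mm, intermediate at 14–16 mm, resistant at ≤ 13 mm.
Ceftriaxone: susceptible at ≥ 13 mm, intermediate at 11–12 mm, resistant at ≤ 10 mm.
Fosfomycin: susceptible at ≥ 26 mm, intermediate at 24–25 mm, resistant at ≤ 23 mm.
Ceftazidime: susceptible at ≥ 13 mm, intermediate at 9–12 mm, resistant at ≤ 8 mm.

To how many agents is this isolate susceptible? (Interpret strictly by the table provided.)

Cefepime (26 mm) in 24–26 mm → intermediate
Fosfomycin 28 mm: ≥ 26 mm → S
Chloramphenicol: 25 mm is ≤ 28 mm — Resistant
Colistin 16 mm: in 14–16 mm → intermediate
Ceftazidime (6 mm) ≤ 8 mm → resistant
Ceftriaxone: 11 mm is in 11–12 mm ⇒ Intermediate
Susceptible: 1

1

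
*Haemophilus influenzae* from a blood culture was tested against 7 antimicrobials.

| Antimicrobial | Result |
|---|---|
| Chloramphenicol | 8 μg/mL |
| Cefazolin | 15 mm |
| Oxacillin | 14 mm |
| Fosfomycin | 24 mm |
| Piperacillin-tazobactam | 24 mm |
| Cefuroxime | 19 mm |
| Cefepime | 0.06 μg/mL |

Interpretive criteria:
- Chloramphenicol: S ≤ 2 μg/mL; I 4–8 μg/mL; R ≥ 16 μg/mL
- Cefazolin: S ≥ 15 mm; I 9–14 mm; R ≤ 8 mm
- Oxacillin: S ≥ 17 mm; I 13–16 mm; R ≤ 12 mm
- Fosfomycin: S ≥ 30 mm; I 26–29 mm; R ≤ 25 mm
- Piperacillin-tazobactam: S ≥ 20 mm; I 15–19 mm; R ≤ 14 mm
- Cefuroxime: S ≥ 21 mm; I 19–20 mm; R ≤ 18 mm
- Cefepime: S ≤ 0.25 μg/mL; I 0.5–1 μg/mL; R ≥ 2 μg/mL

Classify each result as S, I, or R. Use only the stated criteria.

Chloramphenicol 8 μg/mL: in 4–8 μg/mL → I
Cefazolin (15 mm) ≥ 15 mm → S
Oxacillin: 14 mm is in 13–16 mm → intermediate
Fosfomycin (24 mm) ≤ 25 mm → resistant
Piperacillin-tazobactam 24 mm: ≥ 20 mm — Susceptible
Cefuroxime 19 mm: in 19–20 mm → Intermediate
Cefepime 0.06 μg/mL: ≤ 0.25 μg/mL ⇒ Susceptible

I, S, I, R, S, I, S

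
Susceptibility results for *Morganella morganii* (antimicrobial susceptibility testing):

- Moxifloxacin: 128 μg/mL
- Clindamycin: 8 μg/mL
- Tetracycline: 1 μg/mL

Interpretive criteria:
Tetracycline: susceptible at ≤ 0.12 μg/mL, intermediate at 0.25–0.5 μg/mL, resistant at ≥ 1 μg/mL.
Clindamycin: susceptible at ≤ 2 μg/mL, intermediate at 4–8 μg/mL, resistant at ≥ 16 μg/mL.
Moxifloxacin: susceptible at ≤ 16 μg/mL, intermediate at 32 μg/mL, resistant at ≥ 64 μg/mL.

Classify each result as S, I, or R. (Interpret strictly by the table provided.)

R, I, R

Moxifloxacin 128 μg/mL: ≥ 64 μg/mL → Resistant
Clindamycin: 8 μg/mL is in 4–8 μg/mL ⇒ Intermediate
Tetracycline: 1 μg/mL is ≥ 1 μg/mL ⇒ resistant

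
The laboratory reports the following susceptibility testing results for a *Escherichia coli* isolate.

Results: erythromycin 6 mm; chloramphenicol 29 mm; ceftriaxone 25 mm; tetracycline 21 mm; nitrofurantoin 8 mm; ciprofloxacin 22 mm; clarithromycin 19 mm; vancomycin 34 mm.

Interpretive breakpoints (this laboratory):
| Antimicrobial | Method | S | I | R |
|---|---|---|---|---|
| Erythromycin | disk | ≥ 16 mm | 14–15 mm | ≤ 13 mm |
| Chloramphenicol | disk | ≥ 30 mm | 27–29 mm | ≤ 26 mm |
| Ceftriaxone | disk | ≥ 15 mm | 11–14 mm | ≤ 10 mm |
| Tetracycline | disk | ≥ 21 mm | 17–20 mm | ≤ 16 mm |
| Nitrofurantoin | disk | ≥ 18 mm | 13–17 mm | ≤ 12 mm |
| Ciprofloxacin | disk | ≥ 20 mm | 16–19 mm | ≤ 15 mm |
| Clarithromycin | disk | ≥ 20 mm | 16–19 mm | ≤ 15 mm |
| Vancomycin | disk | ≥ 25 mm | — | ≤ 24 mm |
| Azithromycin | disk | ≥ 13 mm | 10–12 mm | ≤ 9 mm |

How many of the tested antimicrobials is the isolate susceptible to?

4

Erythromycin 6 mm: ≤ 13 mm ⇒ Resistant
Chloramphenicol 29 mm: in 27–29 mm ⇒ I
Ceftriaxone 25 mm: ≥ 15 mm ⇒ Susceptible
Tetracycline: 21 mm is ≥ 21 mm — susceptible
Nitrofurantoin (8 mm) ≤ 12 mm — resistant
Ciprofloxacin: 22 mm is ≥ 20 mm — S
Clarithromycin: 19 mm is in 16–19 mm ⇒ Intermediate
Vancomycin: 34 mm is ≥ 25 mm → Susceptible
Susceptible: 4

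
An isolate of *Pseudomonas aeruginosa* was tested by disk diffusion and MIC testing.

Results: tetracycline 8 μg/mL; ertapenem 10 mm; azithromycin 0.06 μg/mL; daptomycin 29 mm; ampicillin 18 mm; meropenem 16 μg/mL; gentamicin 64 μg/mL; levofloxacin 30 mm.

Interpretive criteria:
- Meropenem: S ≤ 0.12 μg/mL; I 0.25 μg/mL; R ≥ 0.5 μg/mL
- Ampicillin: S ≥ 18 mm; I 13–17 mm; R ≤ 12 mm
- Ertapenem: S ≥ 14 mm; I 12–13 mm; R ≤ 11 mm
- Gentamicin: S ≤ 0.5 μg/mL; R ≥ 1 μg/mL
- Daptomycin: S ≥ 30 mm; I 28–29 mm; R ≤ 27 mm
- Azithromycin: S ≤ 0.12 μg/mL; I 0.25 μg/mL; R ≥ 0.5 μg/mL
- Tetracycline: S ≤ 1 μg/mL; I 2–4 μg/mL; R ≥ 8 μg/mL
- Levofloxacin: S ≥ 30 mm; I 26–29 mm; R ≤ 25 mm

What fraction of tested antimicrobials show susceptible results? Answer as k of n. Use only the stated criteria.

3 of 8

Tetracycline 8 μg/mL: ≥ 8 μg/mL → Resistant
Ertapenem (10 mm) ≤ 11 mm — Resistant
Azithromycin: 0.06 μg/mL is ≤ 0.12 μg/mL — susceptible
Daptomycin: 29 mm is in 28–29 mm → I
Ampicillin: 18 mm is ≥ 18 mm → susceptible
Meropenem 16 μg/mL: ≥ 0.5 μg/mL → resistant
Gentamicin (64 μg/mL) ≥ 1 μg/mL → R
Levofloxacin (30 mm) ≥ 30 mm — S
Susceptible: 3/8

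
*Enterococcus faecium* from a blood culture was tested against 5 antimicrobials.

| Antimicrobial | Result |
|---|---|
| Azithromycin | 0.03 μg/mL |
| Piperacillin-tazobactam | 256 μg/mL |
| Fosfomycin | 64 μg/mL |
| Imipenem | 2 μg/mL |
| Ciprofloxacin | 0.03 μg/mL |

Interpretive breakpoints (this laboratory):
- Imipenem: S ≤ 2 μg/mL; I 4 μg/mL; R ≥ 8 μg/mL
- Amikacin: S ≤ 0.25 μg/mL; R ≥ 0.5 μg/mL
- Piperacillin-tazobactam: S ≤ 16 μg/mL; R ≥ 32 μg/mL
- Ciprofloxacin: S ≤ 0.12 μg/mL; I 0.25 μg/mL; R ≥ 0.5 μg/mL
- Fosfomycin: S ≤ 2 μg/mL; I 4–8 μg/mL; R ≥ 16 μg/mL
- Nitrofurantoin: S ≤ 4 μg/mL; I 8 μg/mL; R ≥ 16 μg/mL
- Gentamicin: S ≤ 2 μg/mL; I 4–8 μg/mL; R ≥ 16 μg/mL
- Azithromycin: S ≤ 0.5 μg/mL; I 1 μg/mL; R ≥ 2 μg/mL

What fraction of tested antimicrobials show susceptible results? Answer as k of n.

3 of 5

Azithromycin: 0.03 μg/mL is ≤ 0.5 μg/mL — S
Piperacillin-tazobactam 256 μg/mL: ≥ 32 μg/mL — Resistant
Fosfomycin (64 μg/mL) ≥ 16 μg/mL → Resistant
Imipenem (2 μg/mL) ≤ 2 μg/mL → Susceptible
Ciprofloxacin 0.03 μg/mL: ≤ 0.12 μg/mL — Susceptible
Susceptible: 3/5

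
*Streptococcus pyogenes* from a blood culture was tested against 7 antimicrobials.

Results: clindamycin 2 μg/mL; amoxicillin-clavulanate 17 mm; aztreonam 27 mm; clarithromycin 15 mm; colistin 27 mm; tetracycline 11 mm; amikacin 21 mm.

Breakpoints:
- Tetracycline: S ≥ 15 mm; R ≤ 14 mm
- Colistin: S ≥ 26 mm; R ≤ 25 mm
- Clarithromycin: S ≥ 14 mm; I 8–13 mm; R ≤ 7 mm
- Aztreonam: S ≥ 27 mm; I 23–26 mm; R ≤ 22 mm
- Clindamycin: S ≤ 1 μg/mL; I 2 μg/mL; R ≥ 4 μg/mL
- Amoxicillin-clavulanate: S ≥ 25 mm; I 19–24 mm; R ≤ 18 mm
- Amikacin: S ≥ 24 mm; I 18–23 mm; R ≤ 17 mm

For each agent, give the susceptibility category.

I, R, S, S, S, R, I

Clindamycin: 2 μg/mL is = 2 μg/mL ⇒ intermediate
Amoxicillin-clavulanate: 17 mm is ≤ 18 mm — resistant
Aztreonam: 27 mm is ≥ 27 mm → S
Clarithromycin: 15 mm is ≥ 14 mm ⇒ Susceptible
Colistin (27 mm) ≥ 26 mm → susceptible
Tetracycline (11 mm) ≤ 14 mm → Resistant
Amikacin (21 mm) in 18–23 mm → intermediate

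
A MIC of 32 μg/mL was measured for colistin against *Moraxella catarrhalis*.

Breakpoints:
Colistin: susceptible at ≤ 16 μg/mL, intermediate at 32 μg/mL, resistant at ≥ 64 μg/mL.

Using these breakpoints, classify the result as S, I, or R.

Intermediate

Colistin 32 μg/mL: = 32 μg/mL — intermediate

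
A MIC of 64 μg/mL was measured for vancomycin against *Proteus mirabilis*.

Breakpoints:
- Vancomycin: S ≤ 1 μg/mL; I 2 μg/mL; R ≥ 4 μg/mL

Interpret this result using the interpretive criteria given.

Resistant

Vancomycin (64 μg/mL) ≥ 4 μg/mL ⇒ Resistant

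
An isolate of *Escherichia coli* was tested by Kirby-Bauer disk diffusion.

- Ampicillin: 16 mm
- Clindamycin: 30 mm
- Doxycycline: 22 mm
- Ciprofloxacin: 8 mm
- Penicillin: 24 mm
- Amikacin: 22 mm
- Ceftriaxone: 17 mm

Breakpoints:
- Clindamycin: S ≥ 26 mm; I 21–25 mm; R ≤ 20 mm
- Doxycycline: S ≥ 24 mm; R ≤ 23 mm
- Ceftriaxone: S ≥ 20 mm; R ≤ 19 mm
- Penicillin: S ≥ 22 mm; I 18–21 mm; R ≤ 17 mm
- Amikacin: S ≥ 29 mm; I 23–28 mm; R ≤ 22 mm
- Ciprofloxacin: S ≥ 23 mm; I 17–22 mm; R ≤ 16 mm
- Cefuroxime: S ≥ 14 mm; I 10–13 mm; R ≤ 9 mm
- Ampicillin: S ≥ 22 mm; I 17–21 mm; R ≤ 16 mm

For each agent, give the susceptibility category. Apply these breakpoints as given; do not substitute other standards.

Ampicillin 16 mm: ≤ 16 mm → resistant
Clindamycin: 30 mm is ≥ 26 mm ⇒ Susceptible
Doxycycline: 22 mm is ≤ 23 mm — Resistant
Ciprofloxacin (8 mm) ≤ 16 mm — Resistant
Penicillin: 24 mm is ≥ 22 mm → susceptible
Amikacin (22 mm) ≤ 22 mm — Resistant
Ceftriaxone 17 mm: ≤ 19 mm — resistant

R, S, R, R, S, R, R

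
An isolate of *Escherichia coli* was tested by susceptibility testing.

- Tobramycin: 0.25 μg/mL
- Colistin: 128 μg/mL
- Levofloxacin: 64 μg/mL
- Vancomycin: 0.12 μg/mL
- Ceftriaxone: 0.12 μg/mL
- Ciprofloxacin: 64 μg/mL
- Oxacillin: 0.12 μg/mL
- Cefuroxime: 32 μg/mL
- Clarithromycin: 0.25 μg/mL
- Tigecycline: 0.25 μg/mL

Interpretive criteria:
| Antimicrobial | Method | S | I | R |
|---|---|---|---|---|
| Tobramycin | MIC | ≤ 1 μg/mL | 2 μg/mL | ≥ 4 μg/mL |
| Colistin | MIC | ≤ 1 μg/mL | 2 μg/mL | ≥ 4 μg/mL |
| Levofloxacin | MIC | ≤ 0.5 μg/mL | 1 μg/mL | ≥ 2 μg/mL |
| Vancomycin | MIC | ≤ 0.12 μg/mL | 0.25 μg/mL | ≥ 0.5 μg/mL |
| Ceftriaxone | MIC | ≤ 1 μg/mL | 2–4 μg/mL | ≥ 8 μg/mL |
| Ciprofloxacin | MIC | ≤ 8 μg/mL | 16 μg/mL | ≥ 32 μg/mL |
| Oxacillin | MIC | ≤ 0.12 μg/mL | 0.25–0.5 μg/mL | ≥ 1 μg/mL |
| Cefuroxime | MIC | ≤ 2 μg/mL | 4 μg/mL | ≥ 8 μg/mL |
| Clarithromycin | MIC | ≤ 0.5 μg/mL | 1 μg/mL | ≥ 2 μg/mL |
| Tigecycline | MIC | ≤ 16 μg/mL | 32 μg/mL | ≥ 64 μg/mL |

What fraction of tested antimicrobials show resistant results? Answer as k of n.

4 of 10

Tobramycin (0.25 μg/mL) ≤ 1 μg/mL ⇒ Susceptible
Colistin (128 μg/mL) ≥ 4 μg/mL ⇒ Resistant
Levofloxacin 64 μg/mL: ≥ 2 μg/mL → resistant
Vancomycin (0.12 μg/mL) ≤ 0.12 μg/mL → susceptible
Ceftriaxone: 0.12 μg/mL is ≤ 1 μg/mL ⇒ susceptible
Ciprofloxacin 64 μg/mL: ≥ 32 μg/mL — R
Oxacillin 0.12 μg/mL: ≤ 0.12 μg/mL — susceptible
Cefuroxime: 32 μg/mL is ≥ 8 μg/mL — resistant
Clarithromycin: 0.25 μg/mL is ≤ 0.5 μg/mL — Susceptible
Tigecycline (0.25 μg/mL) ≤ 16 μg/mL ⇒ S
Resistant: 4/10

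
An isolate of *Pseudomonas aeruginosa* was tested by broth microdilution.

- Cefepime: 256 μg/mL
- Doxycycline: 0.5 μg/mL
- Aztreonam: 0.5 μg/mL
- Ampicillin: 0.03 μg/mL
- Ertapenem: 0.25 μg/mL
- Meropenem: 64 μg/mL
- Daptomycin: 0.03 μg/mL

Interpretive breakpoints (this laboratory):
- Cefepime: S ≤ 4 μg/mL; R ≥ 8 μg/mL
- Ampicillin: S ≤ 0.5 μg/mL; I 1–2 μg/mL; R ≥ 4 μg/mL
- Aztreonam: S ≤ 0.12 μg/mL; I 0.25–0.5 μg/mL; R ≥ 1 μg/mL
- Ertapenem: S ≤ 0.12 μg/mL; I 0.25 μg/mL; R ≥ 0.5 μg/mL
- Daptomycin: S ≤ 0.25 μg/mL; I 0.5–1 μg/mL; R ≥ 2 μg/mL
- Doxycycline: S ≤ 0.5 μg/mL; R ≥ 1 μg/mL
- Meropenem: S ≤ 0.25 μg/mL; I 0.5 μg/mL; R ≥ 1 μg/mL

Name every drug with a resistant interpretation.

cefepime, meropenem

Cefepime: 256 μg/mL is ≥ 8 μg/mL ⇒ Resistant
Doxycycline 0.5 μg/mL: ≤ 0.5 μg/mL — Susceptible
Aztreonam: 0.5 μg/mL is in 0.25–0.5 μg/mL ⇒ Intermediate
Ampicillin: 0.03 μg/mL is ≤ 0.5 μg/mL → susceptible
Ertapenem: 0.25 μg/mL is = 0.25 μg/mL — Intermediate
Meropenem 64 μg/mL: ≥ 1 μg/mL ⇒ Resistant
Daptomycin: 0.03 μg/mL is ≤ 0.25 μg/mL → susceptible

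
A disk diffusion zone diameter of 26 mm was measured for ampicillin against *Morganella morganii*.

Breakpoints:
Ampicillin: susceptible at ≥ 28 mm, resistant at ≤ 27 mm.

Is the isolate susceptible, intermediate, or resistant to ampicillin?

Ampicillin: 26 mm is ≤ 27 mm ⇒ resistant

R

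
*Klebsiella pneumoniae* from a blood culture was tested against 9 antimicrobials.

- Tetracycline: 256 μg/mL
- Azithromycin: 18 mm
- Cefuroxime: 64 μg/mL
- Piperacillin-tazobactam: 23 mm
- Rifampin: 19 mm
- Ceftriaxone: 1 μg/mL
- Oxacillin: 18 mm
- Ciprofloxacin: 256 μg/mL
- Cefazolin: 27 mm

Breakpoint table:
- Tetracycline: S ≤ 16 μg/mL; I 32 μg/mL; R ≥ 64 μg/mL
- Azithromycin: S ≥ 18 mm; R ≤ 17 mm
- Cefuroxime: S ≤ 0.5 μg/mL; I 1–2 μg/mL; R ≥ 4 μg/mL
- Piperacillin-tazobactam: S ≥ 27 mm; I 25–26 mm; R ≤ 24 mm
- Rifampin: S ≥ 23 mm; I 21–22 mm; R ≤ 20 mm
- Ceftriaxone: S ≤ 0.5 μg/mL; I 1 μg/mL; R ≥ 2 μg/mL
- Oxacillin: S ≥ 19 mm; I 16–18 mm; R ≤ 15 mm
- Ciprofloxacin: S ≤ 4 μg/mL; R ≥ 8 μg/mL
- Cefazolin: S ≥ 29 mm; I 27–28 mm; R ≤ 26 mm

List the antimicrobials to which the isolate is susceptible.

azithromycin

Tetracycline (256 μg/mL) ≥ 64 μg/mL — Resistant
Azithromycin (18 mm) ≥ 18 mm → susceptible
Cefuroxime (64 μg/mL) ≥ 4 μg/mL ⇒ R
Piperacillin-tazobactam: 23 mm is ≤ 24 mm — R
Rifampin 19 mm: ≤ 20 mm → resistant
Ceftriaxone (1 μg/mL) = 1 μg/mL ⇒ Intermediate
Oxacillin (18 mm) in 16–18 mm ⇒ intermediate
Ciprofloxacin: 256 μg/mL is ≥ 8 μg/mL — Resistant
Cefazolin: 27 mm is in 27–28 mm — Intermediate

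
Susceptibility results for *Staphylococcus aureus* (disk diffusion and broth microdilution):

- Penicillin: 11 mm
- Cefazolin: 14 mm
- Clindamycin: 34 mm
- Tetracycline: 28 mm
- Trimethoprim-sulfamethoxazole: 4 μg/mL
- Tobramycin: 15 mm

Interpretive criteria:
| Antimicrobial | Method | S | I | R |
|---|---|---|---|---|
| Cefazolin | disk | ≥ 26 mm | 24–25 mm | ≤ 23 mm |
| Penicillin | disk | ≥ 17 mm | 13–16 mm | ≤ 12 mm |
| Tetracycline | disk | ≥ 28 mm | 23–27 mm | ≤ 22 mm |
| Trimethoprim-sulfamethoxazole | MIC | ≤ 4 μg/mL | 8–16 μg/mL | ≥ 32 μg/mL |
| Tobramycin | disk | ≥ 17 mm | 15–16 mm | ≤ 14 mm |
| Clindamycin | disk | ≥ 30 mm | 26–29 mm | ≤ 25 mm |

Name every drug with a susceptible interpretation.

clindamycin, tetracycline, trimethoprim-sulfamethoxazole

Penicillin 11 mm: ≤ 12 mm → Resistant
Cefazolin 14 mm: ≤ 23 mm ⇒ Resistant
Clindamycin 34 mm: ≥ 30 mm ⇒ susceptible
Tetracycline (28 mm) ≥ 28 mm → S
Trimethoprim-sulfamethoxazole 4 μg/mL: ≤ 4 μg/mL ⇒ Susceptible
Tobramycin: 15 mm is in 15–16 mm — intermediate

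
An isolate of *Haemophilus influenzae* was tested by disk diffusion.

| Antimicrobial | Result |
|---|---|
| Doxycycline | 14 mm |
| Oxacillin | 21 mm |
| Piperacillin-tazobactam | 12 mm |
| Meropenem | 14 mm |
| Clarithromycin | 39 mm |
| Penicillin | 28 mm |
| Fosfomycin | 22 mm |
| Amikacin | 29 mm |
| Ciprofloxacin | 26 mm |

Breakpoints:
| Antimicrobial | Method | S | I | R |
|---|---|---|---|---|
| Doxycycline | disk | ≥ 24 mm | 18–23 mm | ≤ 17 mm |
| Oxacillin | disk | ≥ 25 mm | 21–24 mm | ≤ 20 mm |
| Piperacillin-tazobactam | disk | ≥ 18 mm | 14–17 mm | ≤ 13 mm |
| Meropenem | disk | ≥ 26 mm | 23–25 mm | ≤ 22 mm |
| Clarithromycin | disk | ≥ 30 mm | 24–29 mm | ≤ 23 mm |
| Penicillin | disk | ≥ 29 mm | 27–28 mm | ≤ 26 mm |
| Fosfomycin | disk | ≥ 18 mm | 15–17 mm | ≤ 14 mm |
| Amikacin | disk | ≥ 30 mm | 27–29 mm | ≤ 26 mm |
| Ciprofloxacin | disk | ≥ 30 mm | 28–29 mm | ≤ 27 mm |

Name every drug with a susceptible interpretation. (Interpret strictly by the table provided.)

Doxycycline (14 mm) ≤ 17 mm ⇒ Resistant
Oxacillin: 21 mm is in 21–24 mm — intermediate
Piperacillin-tazobactam 12 mm: ≤ 13 mm — R
Meropenem (14 mm) ≤ 22 mm — Resistant
Clarithromycin (39 mm) ≥ 30 mm — Susceptible
Penicillin 28 mm: in 27–28 mm → I
Fosfomycin 22 mm: ≥ 18 mm — Susceptible
Amikacin 29 mm: in 27–29 mm → Intermediate
Ciprofloxacin: 26 mm is ≤ 27 mm — resistant

clarithromycin, fosfomycin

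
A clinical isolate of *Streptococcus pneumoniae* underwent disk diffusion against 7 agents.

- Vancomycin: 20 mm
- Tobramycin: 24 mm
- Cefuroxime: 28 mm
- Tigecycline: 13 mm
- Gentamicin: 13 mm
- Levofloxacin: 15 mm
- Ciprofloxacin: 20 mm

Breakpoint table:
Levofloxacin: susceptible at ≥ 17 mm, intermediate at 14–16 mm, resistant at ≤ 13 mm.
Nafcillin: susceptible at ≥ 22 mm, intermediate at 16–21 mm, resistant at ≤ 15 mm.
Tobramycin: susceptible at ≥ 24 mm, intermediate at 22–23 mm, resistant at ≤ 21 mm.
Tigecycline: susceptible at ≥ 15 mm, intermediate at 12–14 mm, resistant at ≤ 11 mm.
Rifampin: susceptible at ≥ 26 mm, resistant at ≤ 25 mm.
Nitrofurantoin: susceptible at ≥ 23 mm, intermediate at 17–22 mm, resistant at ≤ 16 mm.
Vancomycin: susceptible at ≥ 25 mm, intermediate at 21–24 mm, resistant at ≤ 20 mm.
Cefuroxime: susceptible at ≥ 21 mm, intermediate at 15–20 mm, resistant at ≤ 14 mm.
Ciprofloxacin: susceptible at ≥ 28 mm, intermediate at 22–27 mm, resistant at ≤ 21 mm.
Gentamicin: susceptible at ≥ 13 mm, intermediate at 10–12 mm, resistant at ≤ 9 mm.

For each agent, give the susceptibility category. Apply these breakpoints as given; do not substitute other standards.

Vancomycin: 20 mm is ≤ 20 mm → Resistant
Tobramycin 24 mm: ≥ 24 mm → S
Cefuroxime (28 mm) ≥ 21 mm → Susceptible
Tigecycline 13 mm: in 12–14 mm ⇒ intermediate
Gentamicin: 13 mm is ≥ 13 mm — S
Levofloxacin: 15 mm is in 14–16 mm — I
Ciprofloxacin (20 mm) ≤ 21 mm → R

R, S, S, I, S, I, R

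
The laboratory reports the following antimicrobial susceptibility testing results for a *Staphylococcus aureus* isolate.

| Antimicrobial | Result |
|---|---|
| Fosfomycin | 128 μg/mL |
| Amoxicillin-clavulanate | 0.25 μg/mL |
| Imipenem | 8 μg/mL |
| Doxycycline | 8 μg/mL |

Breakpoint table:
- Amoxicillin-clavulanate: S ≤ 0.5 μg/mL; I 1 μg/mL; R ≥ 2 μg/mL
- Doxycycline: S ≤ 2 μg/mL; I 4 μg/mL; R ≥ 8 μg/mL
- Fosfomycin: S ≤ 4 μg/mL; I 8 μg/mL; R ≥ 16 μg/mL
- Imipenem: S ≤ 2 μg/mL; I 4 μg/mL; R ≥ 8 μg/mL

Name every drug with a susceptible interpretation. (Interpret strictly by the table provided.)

Fosfomycin (128 μg/mL) ≥ 16 μg/mL — resistant
Amoxicillin-clavulanate: 0.25 μg/mL is ≤ 0.5 μg/mL ⇒ Susceptible
Imipenem (8 μg/mL) ≥ 8 μg/mL → Resistant
Doxycycline (8 μg/mL) ≥ 8 μg/mL — resistant

amoxicillin-clavulanate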